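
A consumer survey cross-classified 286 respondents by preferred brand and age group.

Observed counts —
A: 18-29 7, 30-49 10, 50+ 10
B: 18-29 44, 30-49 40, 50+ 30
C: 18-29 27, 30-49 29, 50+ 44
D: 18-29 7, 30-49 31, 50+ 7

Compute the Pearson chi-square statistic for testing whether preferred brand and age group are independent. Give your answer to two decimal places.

Row totals: 27, 114, 100, 45. Column totals: 85, 110, 91. Grand total N = 286.
Expected counts (row total × column total / N):
  A, 18-29: 27×85/286 = 8.024
  A, 30-49: 27×110/286 = 10.385
  A, 50+: 27×91/286 = 8.591
  B, 18-29: 114×85/286 = 33.881
  B, 30-49: 114×110/286 = 43.846
  B, 50+: 114×91/286 = 36.273
  C, 18-29: 100×85/286 = 29.720
  C, 30-49: 100×110/286 = 38.462
  C, 50+: 100×91/286 = 31.818
  D, 18-29: 45×85/286 = 13.374
  D, 30-49: 45×110/286 = 17.308
  D, 50+: 45×91/286 = 14.318
Contributions (O − E)²/E:
  (7 − 8.024)²/8.024 = 0.1307
  (10 − 10.385)²/10.385 = 0.0143
  (10 − 8.591)²/8.591 = 0.2311
  (44 − 33.881)²/33.881 = 3.0222
  (40 − 43.846)²/43.846 = 0.3374
  (30 − 36.273)²/36.273 = 1.0848
  (27 − 29.720)²/29.720 = 0.2489
  (29 − 38.462)²/38.462 = 2.3277
  (44 − 31.818)²/31.818 = 4.6641
  (7 − 13.374)²/13.374 = 3.0378
  (31 − 17.308)²/17.308 = 10.8315
  (7 − 14.318)²/14.318 = 3.7403
χ² = 0.1307 + 0.0143 + 0.2311 + 3.0222 + 0.3374 + 1.0848 + 0.2489 + 2.3277 + 4.6641 + 3.0378 + 10.8315 + 3.7403 = 29.67

29.67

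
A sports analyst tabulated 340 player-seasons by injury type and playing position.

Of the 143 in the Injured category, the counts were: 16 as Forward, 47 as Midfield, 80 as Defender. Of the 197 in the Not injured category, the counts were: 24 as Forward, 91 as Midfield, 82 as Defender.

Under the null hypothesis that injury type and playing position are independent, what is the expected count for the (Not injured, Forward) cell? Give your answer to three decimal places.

Row total (Not injured) = 197; column total (Forward) = 40; grand total N = 340.
Expected count = (row total × column total) / N = 197 × 40 / 340 = 23.176.

23.176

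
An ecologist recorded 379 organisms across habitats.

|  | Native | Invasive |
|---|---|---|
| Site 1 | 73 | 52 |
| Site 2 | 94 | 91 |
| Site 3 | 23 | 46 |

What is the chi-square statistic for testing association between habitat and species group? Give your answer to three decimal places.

11.241

Row totals: 125, 185, 69. Column totals: 190, 189. Grand total N = 379.
Expected counts (row total × column total / N):
  Site 1, Native: 125×190/379 = 62.6649
  Site 1, Invasive: 125×189/379 = 62.3351
  Site 2, Native: 185×190/379 = 92.7441
  Site 2, Invasive: 185×189/379 = 92.2559
  Site 3, Native: 69×190/379 = 34.5910
  Site 3, Invasive: 69×189/379 = 34.4090
Contributions (O − E)²/E:
  (73 − 62.6649)²/62.6649 = 1.7045
  (52 − 62.3351)²/62.3351 = 1.7135
  (94 − 92.7441)²/92.7441 = 0.0170
  (91 − 92.2559)²/92.2559 = 0.0171
  (23 − 34.5910)²/34.5910 = 3.8840
  (46 − 34.4090)²/34.4090 = 3.9045
χ² = 1.7045 + 1.7135 + 0.0170 + 0.0171 + 3.8840 + 3.9045 = 11.241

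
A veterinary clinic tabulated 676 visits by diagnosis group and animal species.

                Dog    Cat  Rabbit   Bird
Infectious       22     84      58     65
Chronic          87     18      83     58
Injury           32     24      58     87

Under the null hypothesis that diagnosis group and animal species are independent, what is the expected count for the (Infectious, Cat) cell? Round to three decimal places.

Row total (Infectious) = 229; column total (Cat) = 126; grand total N = 676.
Expected count = (row total × column total) / N = 229 × 126 / 676 = 42.683.

42.683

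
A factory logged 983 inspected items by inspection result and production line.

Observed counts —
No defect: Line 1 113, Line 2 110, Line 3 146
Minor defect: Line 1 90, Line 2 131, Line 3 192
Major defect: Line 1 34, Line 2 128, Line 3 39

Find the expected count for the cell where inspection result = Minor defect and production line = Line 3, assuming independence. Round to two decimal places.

158.39

Row total (Minor defect) = 413; column total (Line 3) = 377; grand total N = 983.
Expected count = (row total × column total) / N = 413 × 377 / 983 = 158.39.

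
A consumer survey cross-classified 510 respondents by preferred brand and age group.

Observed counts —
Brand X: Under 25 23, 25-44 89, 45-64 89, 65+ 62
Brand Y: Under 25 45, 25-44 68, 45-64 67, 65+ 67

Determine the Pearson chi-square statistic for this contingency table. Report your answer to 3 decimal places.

12.733

Row totals: 263, 247. Column totals: 68, 157, 156, 129. Grand total N = 510.
Expected counts (row total × column total / N):
  Brand X, Under 25: 263×68/510 = 35.06667
  Brand X, 25-44: 263×157/510 = 80.96275
  Brand X, 45-64: 263×156/510 = 80.44706
  Brand X, 65+: 263×129/510 = 66.52353
  Brand Y, Under 25: 247×68/510 = 32.93333
  Brand Y, 25-44: 247×157/510 = 76.03725
  Brand Y, 45-64: 247×156/510 = 75.55294
  Brand Y, 65+: 247×129/510 = 62.47647
Contributions (O − E)²/E:
  (23 − 35.06667)²/35.06667 = 4.1522
  (89 − 80.96275)²/80.96275 = 0.7979
  (89 − 80.44706)²/80.44706 = 0.9093
  (62 − 66.52353)²/66.52353 = 0.3076
  (45 − 32.93333)²/32.93333 = 4.4212
  (68 − 76.03725)²/76.03725 = 0.8495
  (67 − 75.55294)²/75.55294 = 0.9682
  (67 − 62.47647)²/62.47647 = 0.3275
χ² = 4.1522 + 0.7979 + 0.9093 + 0.3076 + 4.4212 + 0.8495 + 0.9682 + 0.3275 = 12.733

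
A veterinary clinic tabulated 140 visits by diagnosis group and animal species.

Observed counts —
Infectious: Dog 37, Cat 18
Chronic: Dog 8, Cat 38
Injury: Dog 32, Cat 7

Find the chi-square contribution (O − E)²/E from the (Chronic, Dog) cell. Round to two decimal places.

11.83

Row total (Chronic) = 46; column total (Dog) = 77; N = 140.
Expected count E = 46 × 77 / 140 = 25.300.
Contribution = (O − E)²/E = (8 − 25.300)² / 25.300 = 11.83.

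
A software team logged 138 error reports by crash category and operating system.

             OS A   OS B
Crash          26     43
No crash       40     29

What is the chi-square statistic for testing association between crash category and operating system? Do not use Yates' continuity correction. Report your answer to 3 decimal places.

5.692

Row totals: 69, 69. Column totals: 66, 72. Grand total N = 138.
Expected counts (row total × column total / N):
  Crash, OS A: 69×66/138 = 33.0000
  Crash, OS B: 69×72/138 = 36.0000
  No crash, OS A: 69×66/138 = 33.0000
  No crash, OS B: 69×72/138 = 36.0000
Contributions (O − E)²/E:
  (26 − 33.0000)²/33.0000 = 1.4848
  (43 − 36.0000)²/36.0000 = 1.3611
  (40 − 33.0000)²/33.0000 = 1.4848
  (29 − 36.0000)²/36.0000 = 1.3611
χ² = 1.4848 + 1.3611 + 1.4848 + 1.3611 = 5.692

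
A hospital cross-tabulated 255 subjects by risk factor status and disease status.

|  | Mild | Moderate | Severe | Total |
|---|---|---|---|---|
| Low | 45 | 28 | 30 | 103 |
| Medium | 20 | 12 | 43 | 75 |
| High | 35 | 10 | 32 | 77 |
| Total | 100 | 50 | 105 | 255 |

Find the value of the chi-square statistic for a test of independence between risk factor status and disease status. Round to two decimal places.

17.93

Grand total N = 255.
Expected counts (row total × column total / N):
  Low, Mild: 103×100/255 = 40.3922
  Low, Moderate: 103×50/255 = 20.1961
  Low, Severe: 103×105/255 = 42.4118
  Medium, Mild: 75×100/255 = 29.4118
  Medium, Moderate: 75×50/255 = 14.7059
  Medium, Severe: 75×105/255 = 30.8824
  High, Mild: 77×100/255 = 30.1961
  High, Moderate: 77×50/255 = 15.0980
  High, Severe: 77×105/255 = 31.7059
Contributions (O − E)²/E:
  (45 − 40.3922)²/40.3922 = 0.5256
  (28 − 20.1961)²/20.1961 = 3.0155
  (30 − 42.4118)²/42.4118 = 3.6323
  (20 − 29.4118)²/29.4118 = 3.0118
  (12 − 14.7059)²/14.7059 = 0.4979
  (43 − 30.8824)²/30.8824 = 4.7547
  (35 − 30.1961)²/30.1961 = 0.7643
  (10 − 15.0980)²/15.0980 = 1.7214
  (32 − 31.7059)²/31.7059 = 0.0027
χ² = 0.5256 + 3.0155 + 3.6323 + 3.0118 + 0.4979 + 4.7547 + 0.7643 + 1.7214 + 0.0027 = 17.93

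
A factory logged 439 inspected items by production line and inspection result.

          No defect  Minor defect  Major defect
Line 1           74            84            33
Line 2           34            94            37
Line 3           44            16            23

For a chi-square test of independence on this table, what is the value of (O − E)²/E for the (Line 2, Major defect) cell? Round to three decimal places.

Row total (Line 2) = 165; column total (Major defect) = 93; N = 439.
Expected count E = 165 × 93 / 439 = 34.9544.
Contribution = (O − E)²/E = (37 − 34.9544)² / 34.9544 = 0.120.

0.120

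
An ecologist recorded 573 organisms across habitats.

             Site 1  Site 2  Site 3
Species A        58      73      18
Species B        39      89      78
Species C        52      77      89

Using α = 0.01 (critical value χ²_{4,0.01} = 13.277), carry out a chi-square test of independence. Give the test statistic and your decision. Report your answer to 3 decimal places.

43.807; reject H₀

Row totals: 149, 206, 218. Column totals: 149, 239, 185. Grand total N = 573.
Expected counts (row total × column total / N):
  Species A, Site 1: 149×149/573 = 38.7452
  Species A, Site 2: 149×239/573 = 62.1483
  Species A, Site 3: 149×185/573 = 48.1065
  Species B, Site 1: 206×149/573 = 53.5672
  Species B, Site 2: 206×239/573 = 85.9232
  Species B, Site 3: 206×185/573 = 66.5096
  Species C, Site 1: 218×149/573 = 56.6876
  Species C, Site 2: 218×239/573 = 90.9284
  Species C, Site 3: 218×185/573 = 70.3839
Contributions (O − E)²/E:
  (58 − 38.7452)²/38.7452 = 9.5689
  (73 − 62.1483)²/62.1483 = 1.8948
  (18 − 48.1065)²/48.1065 = 18.8416
  (39 − 53.5672)²/53.5672 = 3.9614
  (89 − 85.9232)²/85.9232 = 0.1102
  (78 − 66.5096)²/66.5096 = 1.9851
  (52 − 56.6876)²/56.6876 = 0.3876
  (77 − 90.9284)²/90.9284 = 2.1336
  (89 − 70.3839)²/70.3839 = 4.9238
χ² = 9.5689 + 1.8948 + 18.8416 + 3.9614 + 0.1102 + 1.9851 + 0.3876 + 2.1336 + 4.9238 = 43.807
df = (3−1)(3−1) = 4. Since 43.807 > 13.277, reject the null hypothesis of independence at α = 0.01.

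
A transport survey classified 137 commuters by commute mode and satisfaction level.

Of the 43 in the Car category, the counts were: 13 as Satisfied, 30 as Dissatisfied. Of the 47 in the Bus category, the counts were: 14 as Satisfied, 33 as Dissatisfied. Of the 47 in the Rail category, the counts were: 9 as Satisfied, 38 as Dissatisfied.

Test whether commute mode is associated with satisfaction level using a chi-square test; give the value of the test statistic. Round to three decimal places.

Row totals: 43, 47, 47. Column totals: 36, 101. Grand total N = 137.
Expected counts (row total × column total / N):
  Car, Satisfied: 43×36/137 = 11.2993
  Car, Dissatisfied: 43×101/137 = 31.7007
  Bus, Satisfied: 47×36/137 = 12.3504
  Bus, Dissatisfied: 47×101/137 = 34.6496
  Rail, Satisfied: 47×36/137 = 12.3504
  Rail, Dissatisfied: 47×101/137 = 34.6496
Contributions (O − E)²/E:
  (13 − 11.2993)²/11.2993 = 0.2560
  (30 − 31.7007)²/31.7007 = 0.0912
  (14 − 12.3504)²/12.3504 = 0.2203
  (33 − 34.6496)²/34.6496 = 0.0785
  (9 − 12.3504)²/12.3504 = 0.9089
  (38 − 34.6496)²/34.6496 = 0.3240
χ² = 0.2560 + 0.0912 + 0.2203 + 0.0785 + 0.9089 + 0.3240 = 1.879

1.879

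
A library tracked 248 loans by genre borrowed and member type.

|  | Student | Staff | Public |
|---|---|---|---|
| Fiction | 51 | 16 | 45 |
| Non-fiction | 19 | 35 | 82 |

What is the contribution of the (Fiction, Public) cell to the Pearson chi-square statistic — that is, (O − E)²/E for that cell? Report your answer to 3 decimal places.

2.661

Row total (Fiction) = 112; column total (Public) = 127; N = 248.
Expected count E = 112 × 127 / 248 = 57.3548.
Contribution = (O − E)²/E = (45 − 57.3548)² / 57.3548 = 2.661.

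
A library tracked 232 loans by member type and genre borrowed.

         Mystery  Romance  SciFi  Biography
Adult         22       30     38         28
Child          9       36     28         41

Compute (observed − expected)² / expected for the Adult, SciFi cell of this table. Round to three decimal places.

Row total (Adult) = 118; column total (SciFi) = 66; N = 232.
Expected count E = 118 × 66 / 232 = 33.56897.
Contribution = (O − E)²/E = (38 − 33.56897)² / 33.56897 = 0.585.

0.585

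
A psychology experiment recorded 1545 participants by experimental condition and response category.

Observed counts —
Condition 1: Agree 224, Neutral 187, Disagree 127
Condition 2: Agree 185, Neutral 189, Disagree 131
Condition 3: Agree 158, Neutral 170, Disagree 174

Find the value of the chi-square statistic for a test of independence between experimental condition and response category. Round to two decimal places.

Row totals: 538, 505, 502. Column totals: 567, 546, 432. Grand total N = 1545.
Expected counts (row total × column total / N):
  Condition 1, Agree: 538×567/1545 = 197.441
  Condition 1, Neutral: 538×546/1545 = 190.128
  Condition 1, Disagree: 538×432/1545 = 150.431
  Condition 2, Agree: 505×567/1545 = 185.330
  Condition 2, Neutral: 505×546/1545 = 178.466
  Condition 2, Disagree: 505×432/1545 = 141.204
  Condition 3, Agree: 502×567/1545 = 184.229
  Condition 3, Neutral: 502×546/1545 = 177.406
  Condition 3, Disagree: 502×432/1545 = 140.365
Contributions (O − E)²/E:
  (224 − 197.441)²/197.441 = 3.5726
  (187 − 190.128)²/190.128 = 0.0515
  (127 − 150.431)²/150.431 = 3.6496
  (185 − 185.330)²/185.330 = 0.0006
  (189 − 178.466)²/178.466 = 0.6218
  (131 − 141.204)²/141.204 = 0.7374
  (158 − 184.229)²/184.229 = 3.7343
  (170 − 177.406)²/177.406 = 0.3092
  (174 − 140.365)²/140.365 = 8.0598
χ² = 3.5726 + 0.0515 + 3.6496 + 0.0006 + 0.6218 + 0.7374 + 3.7343 + 0.3092 + 8.0598 = 20.74

20.74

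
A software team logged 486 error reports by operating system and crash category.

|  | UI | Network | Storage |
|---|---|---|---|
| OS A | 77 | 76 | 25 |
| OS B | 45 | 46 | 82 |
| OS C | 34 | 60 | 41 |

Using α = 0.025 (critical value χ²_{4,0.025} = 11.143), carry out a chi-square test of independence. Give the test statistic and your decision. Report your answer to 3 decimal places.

Row totals: 178, 173, 135. Column totals: 156, 182, 148. Grand total N = 486.
Expected counts (row total × column total / N):
  OS A, UI: 178×156/486 = 57.1358
  OS A, Network: 178×182/486 = 66.6584
  OS A, Storage: 178×148/486 = 54.2058
  OS B, UI: 173×156/486 = 55.5309
  OS B, Network: 173×182/486 = 64.7860
  OS B, Storage: 173×148/486 = 52.6831
  OS C, UI: 135×156/486 = 43.3333
  OS C, Network: 135×182/486 = 50.5556
  OS C, Storage: 135×148/486 = 41.1111
Contributions (O − E)²/E:
  (77 − 57.1358)²/57.1358 = 6.9061
  (76 − 66.6584)²/66.6584 = 1.3091
  (25 − 54.2058)²/54.2058 = 15.7359
  (45 − 55.5309)²/55.5309 = 1.9971
  (46 − 64.7860)²/64.7860 = 5.4474
  (82 − 52.6831)²/52.6831 = 16.3142
  (34 − 43.3333)²/43.3333 = 2.0102
  (60 − 50.5556)²/50.5556 = 1.7643
  (41 − 41.1111)²/41.1111 = 0.0003
χ² = 6.9061 + 1.3091 + 15.7359 + 1.9971 + 5.4474 + 16.3142 + 2.0102 + 1.7643 + 0.0003 = 51.485
df = (3−1)(3−1) = 4. Since 51.485 > 11.143, reject the null hypothesis of independence at α = 0.025.

51.485; reject H₀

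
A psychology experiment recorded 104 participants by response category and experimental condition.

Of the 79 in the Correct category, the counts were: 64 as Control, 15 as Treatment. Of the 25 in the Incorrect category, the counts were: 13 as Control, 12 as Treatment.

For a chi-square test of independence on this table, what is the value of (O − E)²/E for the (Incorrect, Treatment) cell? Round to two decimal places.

4.68

Row total (Incorrect) = 25; column total (Treatment) = 27; N = 104.
Expected count E = 25 × 27 / 104 = 6.490.
Contribution = (O − E)²/E = (12 − 6.490)² / 6.490 = 4.68.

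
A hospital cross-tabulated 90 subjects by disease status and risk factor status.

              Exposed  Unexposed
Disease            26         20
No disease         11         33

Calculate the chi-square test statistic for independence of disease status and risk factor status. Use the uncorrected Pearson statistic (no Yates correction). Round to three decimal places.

9.230

Row totals: 46, 44. Column totals: 37, 53. Grand total N = 90.
Expected counts (row total × column total / N):
  Disease, Exposed: 46×37/90 = 18.9111
  Disease, Unexposed: 46×53/90 = 27.0889
  No disease, Exposed: 44×37/90 = 18.0889
  No disease, Unexposed: 44×53/90 = 25.9111
Contributions (O − E)²/E:
  (26 − 18.9111)²/18.9111 = 2.6573
  (20 − 27.0889)²/27.0889 = 1.8551
  (11 − 18.0889)²/18.0889 = 2.7781
  (33 − 25.9111)²/25.9111 = 1.9394
χ² = 2.6573 + 1.8551 + 2.7781 + 1.9394 = 9.230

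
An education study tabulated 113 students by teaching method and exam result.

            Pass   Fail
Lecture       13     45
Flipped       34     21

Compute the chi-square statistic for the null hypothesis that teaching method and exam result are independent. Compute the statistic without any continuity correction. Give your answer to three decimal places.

Row totals: 58, 55. Column totals: 47, 66. Grand total N = 113.
Expected counts (row total × column total / N):
  Lecture, Pass: 58×47/113 = 24.1239
  Lecture, Fail: 58×66/113 = 33.8761
  Flipped, Pass: 55×47/113 = 22.8761
  Flipped, Fail: 55×66/113 = 32.1239
Contributions (O − E)²/E:
  (13 − 24.1239)²/24.1239 = 5.1294
  (45 − 33.8761)²/33.8761 = 3.6528
  (34 − 22.8761)²/22.8761 = 5.4092
  (21 − 32.1239)²/32.1239 = 3.8520
χ² = 5.1294 + 3.6528 + 5.4092 + 3.8520 = 18.043

18.043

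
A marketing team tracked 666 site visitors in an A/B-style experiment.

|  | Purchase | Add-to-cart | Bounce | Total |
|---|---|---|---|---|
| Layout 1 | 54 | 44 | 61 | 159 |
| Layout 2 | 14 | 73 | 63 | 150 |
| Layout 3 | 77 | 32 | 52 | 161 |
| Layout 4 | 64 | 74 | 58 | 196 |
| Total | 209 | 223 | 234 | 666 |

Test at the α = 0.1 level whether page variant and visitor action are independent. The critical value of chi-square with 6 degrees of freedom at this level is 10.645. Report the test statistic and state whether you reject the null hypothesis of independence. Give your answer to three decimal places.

Grand total N = 666.
Expected counts (row total × column total / N):
  Layout 1, Purchase: 159×209/666 = 49.8964
  Layout 1, Add-to-cart: 159×223/666 = 53.2387
  Layout 1, Bounce: 159×234/666 = 55.8649
  Layout 2, Purchase: 150×209/666 = 47.0721
  Layout 2, Add-to-cart: 150×223/666 = 50.2252
  Layout 2, Bounce: 150×234/666 = 52.7027
  Layout 3, Purchase: 161×209/666 = 50.5240
  Layout 3, Add-to-cart: 161×223/666 = 53.9084
  Layout 3, Bounce: 161×234/666 = 56.5676
  Layout 4, Purchase: 196×209/666 = 61.5075
  Layout 4, Add-to-cart: 196×223/666 = 65.6276
  Layout 4, Bounce: 196×234/666 = 68.8649
Contributions (O − E)²/E:
  (54 − 49.8964)²/49.8964 = 0.3375
  (44 − 53.2387)²/53.2387 = 1.6032
  (61 − 55.8649)²/55.8649 = 0.4720
  (14 − 47.0721)²/47.0721 = 23.2359
  (73 − 50.2252)²/50.2252 = 10.3273
  (63 − 52.7027)²/52.7027 = 2.0119
  (77 − 50.5240)²/50.5240 = 13.8742
  (32 − 53.9084)²/53.9084 = 8.9036
  (52 − 56.5676)²/56.5676 = 0.3688
  (64 − 61.5075)²/61.5075 = 0.1010
  (74 − 65.6276)²/65.6276 = 1.0681
  (58 − 68.8649)²/68.8649 = 1.7142
χ² = 0.3375 + 1.6032 + 0.4720 + 23.2359 + 10.3273 + 2.0119 + 13.8742 + 8.9036 + 0.3688 + 0.1010 + 1.0681 + 1.7142 = 64.018
df = (4−1)(3−1) = 6. Since 64.018 > 10.645, reject the null hypothesis of independence at α = 0.1.

64.018; reject H₀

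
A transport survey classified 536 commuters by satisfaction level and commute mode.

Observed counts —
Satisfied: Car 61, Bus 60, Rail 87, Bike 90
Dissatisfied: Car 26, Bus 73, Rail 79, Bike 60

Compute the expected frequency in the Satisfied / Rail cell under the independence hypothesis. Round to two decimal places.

Row total (Satisfied) = 298; column total (Rail) = 166; grand total N = 536.
Expected count = (row total × column total) / N = 298 × 166 / 536 = 92.29.

92.29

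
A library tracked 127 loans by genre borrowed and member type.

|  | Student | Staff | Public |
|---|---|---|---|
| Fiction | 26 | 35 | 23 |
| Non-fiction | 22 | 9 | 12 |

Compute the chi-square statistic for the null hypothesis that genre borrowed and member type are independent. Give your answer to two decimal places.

Row totals: 84, 43. Column totals: 48, 44, 35. Grand total N = 127.
Expected counts (row total × column total / N):
  Fiction, Student: 84×48/127 = 31.748
  Fiction, Staff: 84×44/127 = 29.102
  Fiction, Public: 84×35/127 = 23.150
  Non-fiction, Student: 43×48/127 = 16.252
  Non-fiction, Staff: 43×44/127 = 14.898
  Non-fiction, Public: 43×35/127 = 11.850
Contributions (O − E)²/E:
  (26 − 31.748)²/31.748 = 1.0407
  (35 − 29.102)²/29.102 = 1.1953
  (23 − 23.150)²/23.150 = 0.0010
  (22 − 16.252)²/16.252 = 2.0330
  (9 − 14.898)²/14.898 = 2.3350
  (12 − 11.850)²/11.850 = 0.0019
χ² = 1.0407 + 1.1953 + 0.0010 + 2.0330 + 2.3350 + 0.0019 = 6.61

6.61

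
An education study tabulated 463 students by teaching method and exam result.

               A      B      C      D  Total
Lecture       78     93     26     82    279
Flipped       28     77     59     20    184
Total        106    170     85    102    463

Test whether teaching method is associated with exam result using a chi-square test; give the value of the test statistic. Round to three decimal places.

Grand total N = 463.
Expected counts (row total × column total / N):
  Lecture, A: 279×106/463 = 63.8747
  Lecture, B: 279×170/463 = 102.4406
  Lecture, C: 279×85/463 = 51.2203
  Lecture, D: 279×102/463 = 61.4644
  Flipped, A: 184×106/463 = 42.1253
  Flipped, B: 184×170/463 = 67.5594
  Flipped, C: 184×85/463 = 33.7797
  Flipped, D: 184×102/463 = 40.5356
Contributions (O − E)²/E:
  (78 − 63.8747)²/63.8747 = 3.1237
  (93 − 102.4406)²/102.4406 = 0.8700
  (26 − 51.2203)²/51.2203 = 12.4182
  (82 − 61.4644)²/61.4644 = 6.8611
  (28 − 42.1253)²/42.1253 = 4.7364
  (77 − 67.5594)²/67.5594 = 1.3192
  (59 − 33.7797)²/33.7797 = 18.8298
  (20 − 40.5356)²/40.5356 = 10.4035
χ² = 3.1237 + 0.8700 + 12.4182 + 6.8611 + 4.7364 + 1.3192 + 18.8298 + 10.4035 = 58.562

58.562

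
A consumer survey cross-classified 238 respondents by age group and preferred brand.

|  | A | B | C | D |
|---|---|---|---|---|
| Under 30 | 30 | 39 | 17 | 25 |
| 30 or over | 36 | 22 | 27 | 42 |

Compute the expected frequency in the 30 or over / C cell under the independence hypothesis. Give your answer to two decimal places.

Row total (30 or over) = 127; column total (C) = 44; grand total N = 238.
Expected count = (row total × column total) / N = 127 × 44 / 238 = 23.48.

23.48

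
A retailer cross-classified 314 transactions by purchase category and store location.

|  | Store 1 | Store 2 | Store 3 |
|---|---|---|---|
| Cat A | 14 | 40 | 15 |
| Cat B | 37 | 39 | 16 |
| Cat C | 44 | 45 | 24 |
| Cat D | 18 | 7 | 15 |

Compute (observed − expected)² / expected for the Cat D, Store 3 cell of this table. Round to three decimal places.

Row total (Cat D) = 40; column total (Store 3) = 70; N = 314.
Expected count E = 40 × 70 / 314 = 8.91720.
Contribution = (O − E)²/E = (15 − 8.91720)² / 8.91720 = 4.149.

4.149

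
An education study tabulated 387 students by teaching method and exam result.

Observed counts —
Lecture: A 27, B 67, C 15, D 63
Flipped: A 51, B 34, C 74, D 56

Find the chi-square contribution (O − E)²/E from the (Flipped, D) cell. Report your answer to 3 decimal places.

1.546

Row total (Flipped) = 215; column total (D) = 119; N = 387.
Expected count E = 215 × 119 / 387 = 66.1111.
Contribution = (O − E)²/E = (56 − 66.1111)² / 66.1111 = 1.546.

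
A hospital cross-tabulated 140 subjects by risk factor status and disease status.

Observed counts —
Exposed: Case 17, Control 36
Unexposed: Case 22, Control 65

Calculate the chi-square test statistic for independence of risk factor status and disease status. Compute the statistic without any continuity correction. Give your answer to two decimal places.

Row totals: 53, 87. Column totals: 39, 101. Grand total N = 140.
Expected counts (row total × column total / N):
  Exposed, Case: 53×39/140 = 14.764
  Exposed, Control: 53×101/140 = 38.236
  Unexposed, Case: 87×39/140 = 24.236
  Unexposed, Control: 87×101/140 = 62.764
Contributions (O − E)²/E:
  (17 − 14.764)²/14.764 = 0.3386
  (36 − 38.236)²/38.236 = 0.1308
  (22 − 24.236)²/24.236 = 0.2063
  (65 − 62.764)²/62.764 = 0.0797
χ² = 0.3386 + 0.1308 + 0.2063 + 0.0797 = 0.76

0.76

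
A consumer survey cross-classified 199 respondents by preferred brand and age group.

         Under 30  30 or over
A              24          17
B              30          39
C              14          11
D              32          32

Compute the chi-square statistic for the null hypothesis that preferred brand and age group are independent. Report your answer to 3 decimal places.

2.724

Row totals: 41, 69, 25, 64. Column totals: 100, 99. Grand total N = 199.
Expected counts (row total × column total / N):
  A, Under 30: 41×100/199 = 20.6030
  A, 30 or over: 41×99/199 = 20.3970
  B, Under 30: 69×100/199 = 34.6734
  B, 30 or over: 69×99/199 = 34.3266
  C, Under 30: 25×100/199 = 12.5628
  C, 30 or over: 25×99/199 = 12.4372
  D, Under 30: 64×100/199 = 32.1608
  D, 30 or over: 64×99/199 = 31.8392
Contributions (O − E)²/E:
  (24 − 20.6030)²/20.6030 = 0.5601
  (17 − 20.3970)²/20.3970 = 0.5658
  (30 − 34.6734)²/34.6734 = 0.6299
  (39 − 34.3266)²/34.3266 = 0.6363
  (14 − 12.5628)²/12.5628 = 0.1644
  (11 − 12.4372)²/12.4372 = 0.1661
  (32 − 32.1608)²/32.1608 = 0.0008
  (32 − 31.8392)²/31.8392 = 0.0008
χ² = 0.5601 + 0.5658 + 0.6299 + 0.6363 + 0.1644 + 0.1661 + 0.0008 + 0.0008 = 2.724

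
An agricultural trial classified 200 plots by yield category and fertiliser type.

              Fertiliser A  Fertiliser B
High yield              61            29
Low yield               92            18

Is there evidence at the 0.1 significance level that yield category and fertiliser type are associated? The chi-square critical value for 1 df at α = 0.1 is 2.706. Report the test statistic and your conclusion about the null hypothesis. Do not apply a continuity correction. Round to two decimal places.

6.92; reject H₀

Row totals: 90, 110. Column totals: 153, 47. Grand total N = 200.
Expected counts (row total × column total / N):
  High yield, Fertiliser A: 90×153/200 = 68.850
  High yield, Fertiliser B: 90×47/200 = 21.150
  Low yield, Fertiliser A: 110×153/200 = 84.150
  Low yield, Fertiliser B: 110×47/200 = 25.850
Contributions (O − E)²/E:
  (61 − 68.850)²/68.850 = 0.8950
  (29 − 21.150)²/21.150 = 2.9136
  (92 − 84.150)²/84.150 = 0.7323
  (18 − 25.850)²/25.850 = 2.3838
χ² = 0.8950 + 2.9136 + 0.7323 + 2.3838 = 6.92
df = (2−1)(2−1) = 1. Since 6.92 > 2.706, reject the null hypothesis of independence at α = 0.1.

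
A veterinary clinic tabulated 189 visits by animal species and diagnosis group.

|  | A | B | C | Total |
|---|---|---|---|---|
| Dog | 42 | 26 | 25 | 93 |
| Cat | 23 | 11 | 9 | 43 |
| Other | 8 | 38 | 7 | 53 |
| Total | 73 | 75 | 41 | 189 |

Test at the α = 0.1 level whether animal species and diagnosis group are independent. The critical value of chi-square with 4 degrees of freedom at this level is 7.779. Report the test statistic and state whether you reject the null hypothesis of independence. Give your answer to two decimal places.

33.08; reject H₀

Grand total N = 189.
Expected counts (row total × column total / N):
  Dog, A: 93×73/189 = 35.921
  Dog, B: 93×75/189 = 36.905
  Dog, C: 93×41/189 = 20.175
  Cat, A: 43×73/189 = 16.608
  Cat, B: 43×75/189 = 17.063
  Cat, C: 43×41/189 = 9.328
  Other, A: 53×73/189 = 20.471
  Other, B: 53×75/189 = 21.032
  Other, C: 53×41/189 = 11.497
Contributions (O − E)²/E:
  (42 − 35.921)²/35.921 = 1.0288
  (26 − 36.905)²/36.905 = 3.2223
  (25 − 20.175)²/20.175 = 1.1539
  (23 − 16.608)²/16.608 = 2.4601
  (11 − 17.063)²/17.063 = 2.1544
  (9 − 9.328)²/9.328 = 0.0115
  (8 − 20.471)²/20.471 = 7.5974
  (38 − 21.032)²/21.032 = 13.6893
  (7 − 11.497)²/11.497 = 1.7590
χ² = 1.0288 + 3.2223 + 1.1539 + 2.4601 + 2.1544 + 0.0115 + 7.5974 + 13.6893 + 1.7590 = 33.08
df = (3−1)(3−1) = 4. Since 33.08 > 7.779, reject the null hypothesis of independence at α = 0.1.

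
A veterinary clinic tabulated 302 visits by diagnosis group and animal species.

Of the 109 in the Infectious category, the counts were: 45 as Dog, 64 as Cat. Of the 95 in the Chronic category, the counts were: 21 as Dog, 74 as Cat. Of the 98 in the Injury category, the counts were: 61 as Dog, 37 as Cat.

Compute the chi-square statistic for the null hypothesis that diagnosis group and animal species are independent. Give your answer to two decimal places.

31.94

Row totals: 109, 95, 98. Column totals: 127, 175. Grand total N = 302.
Expected counts (row total × column total / N):
  Infectious, Dog: 109×127/302 = 45.8377
  Infectious, Cat: 109×175/302 = 63.1623
  Chronic, Dog: 95×127/302 = 39.9503
  Chronic, Cat: 95×175/302 = 55.0497
  Injury, Dog: 98×127/302 = 41.2119
  Injury, Cat: 98×175/302 = 56.7881
Contributions (O − E)²/E:
  (45 − 45.8377)²/45.8377 = 0.0153
  (64 − 63.1623)²/63.1623 = 0.0111
  (21 − 39.9503)²/39.9503 = 8.9890
  (74 − 55.0497)²/55.0497 = 6.5234
  (61 − 41.2119)²/41.2119 = 9.5014
  (37 − 56.7881)²/56.7881 = 6.8953
χ² = 0.0153 + 0.0111 + 8.9890 + 6.5234 + 9.5014 + 6.8953 = 31.94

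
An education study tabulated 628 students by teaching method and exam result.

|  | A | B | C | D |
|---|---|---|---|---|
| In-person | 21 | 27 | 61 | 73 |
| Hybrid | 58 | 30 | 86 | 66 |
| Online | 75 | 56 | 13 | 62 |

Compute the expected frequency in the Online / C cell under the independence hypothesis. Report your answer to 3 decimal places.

Row total (Online) = 206; column total (C) = 160; grand total N = 628.
Expected count = (row total × column total) / N = 206 × 160 / 628 = 52.484.

52.484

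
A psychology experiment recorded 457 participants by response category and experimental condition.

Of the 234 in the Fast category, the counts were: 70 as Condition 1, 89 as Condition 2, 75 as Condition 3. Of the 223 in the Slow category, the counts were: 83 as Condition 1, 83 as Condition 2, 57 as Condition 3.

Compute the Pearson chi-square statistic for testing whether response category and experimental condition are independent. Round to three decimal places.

Row totals: 234, 223. Column totals: 153, 172, 132. Grand total N = 457.
Expected counts (row total × column total / N):
  Fast, Condition 1: 234×153/457 = 78.3414
  Fast, Condition 2: 234×172/457 = 88.0700
  Fast, Condition 3: 234×132/457 = 67.5886
  Slow, Condition 1: 223×153/457 = 74.6586
  Slow, Condition 2: 223×172/457 = 83.9300
  Slow, Condition 3: 223×132/457 = 64.4114
Contributions (O − E)²/E:
  (70 − 78.3414)²/78.3414 = 0.8882
  (89 − 88.0700)²/88.0700 = 0.0098
  (75 − 67.5886)²/67.5886 = 0.8127
  (83 − 74.6586)²/74.6586 = 0.9320
  (83 − 83.9300)²/83.9300 = 0.0103
  (57 − 64.4114)²/64.4114 = 0.8528
χ² = 0.8882 + 0.0098 + 0.8127 + 0.9320 + 0.0103 + 0.8528 = 3.506

3.506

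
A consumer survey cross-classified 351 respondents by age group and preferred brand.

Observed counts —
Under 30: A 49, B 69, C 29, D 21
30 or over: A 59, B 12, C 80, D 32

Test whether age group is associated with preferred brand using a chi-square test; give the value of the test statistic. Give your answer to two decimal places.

66.66

Row totals: 168, 183. Column totals: 108, 81, 109, 53. Grand total N = 351.
Expected counts (row total × column total / N):
  Under 30, A: 168×108/351 = 51.692
  Under 30, B: 168×81/351 = 38.769
  Under 30, C: 168×109/351 = 52.171
  Under 30, D: 168×53/351 = 25.368
  30 or over, A: 183×108/351 = 56.308
  30 or over, B: 183×81/351 = 42.231
  30 or over, C: 183×109/351 = 56.829
  30 or over, D: 183×53/351 = 27.632
Contributions (O − E)²/E:
  (49 − 51.692)²/51.692 = 0.1402
  (69 − 38.769)²/38.769 = 23.5733
  (29 − 52.171)²/52.171 = 10.2911
  (21 − 25.368)²/25.368 = 0.7521
  (59 − 56.308)²/56.308 = 0.1287
  (12 − 42.231)²/42.231 = 21.6408
  (80 − 56.829)²/56.829 = 9.4476
  (32 − 27.632)²/27.632 = 0.6905
χ² = 0.1402 + 23.5733 + 10.2911 + 0.7521 + 0.1287 + 21.6408 + 9.4476 + 0.6905 = 66.66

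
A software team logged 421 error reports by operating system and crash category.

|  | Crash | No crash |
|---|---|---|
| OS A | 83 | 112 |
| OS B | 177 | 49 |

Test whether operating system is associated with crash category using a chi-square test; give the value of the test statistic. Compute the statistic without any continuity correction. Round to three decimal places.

56.661

Row totals: 195, 226. Column totals: 260, 161. Grand total N = 421.
Expected counts (row total × column total / N):
  OS A, Crash: 195×260/421 = 120.42755
  OS A, No crash: 195×161/421 = 74.57245
  OS B, Crash: 226×260/421 = 139.57245
  OS B, No crash: 226×161/421 = 86.42755
Contributions (O − E)²/E:
  (83 − 120.42755)²/120.42755 = 11.6321
  (112 − 74.57245)²/74.57245 = 18.7847
  (177 − 139.57245)²/139.57245 = 10.0365
  (49 − 86.42755)²/86.42755 = 16.2080
χ² = 11.6321 + 18.7847 + 10.0365 + 16.2080 = 56.661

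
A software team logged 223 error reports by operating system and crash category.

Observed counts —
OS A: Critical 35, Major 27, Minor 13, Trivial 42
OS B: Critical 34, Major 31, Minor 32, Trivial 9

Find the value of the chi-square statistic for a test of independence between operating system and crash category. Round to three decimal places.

Row totals: 117, 106. Column totals: 69, 58, 45, 51. Grand total N = 223.
Expected counts (row total × column total / N):
  OS A, Critical: 117×69/223 = 36.20179
  OS A, Major: 117×58/223 = 30.43049
  OS A, Minor: 117×45/223 = 23.60987
  OS A, Trivial: 117×51/223 = 26.75785
  OS B, Critical: 106×69/223 = 32.79821
  OS B, Major: 106×58/223 = 27.56951
  OS B, Minor: 106×45/223 = 21.39013
  OS B, Trivial: 106×51/223 = 24.24215
Contributions (O − E)²/E:
  (35 − 36.20179)²/36.20179 = 0.0399
  (27 − 30.43049)²/30.43049 = 0.3867
  (13 − 23.60987)²/23.60987 = 4.7679
  (42 − 26.75785)²/26.75785 = 8.6824
  (34 − 32.79821)²/32.79821 = 0.0440
  (31 − 27.56951)²/27.56951 = 0.4269
  (32 − 21.39013)²/21.39013 = 5.2627
  (9 − 24.24215)²/24.24215 = 9.5834
χ² = 0.0399 + 0.3867 + 4.7679 + 8.6824 + 0.0440 + 0.4269 + 5.2627 + 9.5834 = 29.194

29.194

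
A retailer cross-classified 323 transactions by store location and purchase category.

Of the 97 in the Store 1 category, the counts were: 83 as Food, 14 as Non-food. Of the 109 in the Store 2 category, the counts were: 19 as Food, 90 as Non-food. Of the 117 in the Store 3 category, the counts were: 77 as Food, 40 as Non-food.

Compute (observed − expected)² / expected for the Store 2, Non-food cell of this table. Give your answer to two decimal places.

Row total (Store 2) = 109; column total (Non-food) = 144; N = 323.
Expected count E = 109 × 144 / 323 = 48.594.
Contribution = (O − E)²/E = (90 − 48.594)² / 48.594 = 35.28.

35.28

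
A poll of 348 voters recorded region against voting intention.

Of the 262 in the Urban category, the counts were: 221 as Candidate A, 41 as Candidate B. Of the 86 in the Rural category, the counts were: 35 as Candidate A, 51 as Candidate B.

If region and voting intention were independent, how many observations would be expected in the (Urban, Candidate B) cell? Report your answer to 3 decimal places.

69.264

Row total (Urban) = 262; column total (Candidate B) = 92; grand total N = 348.
Expected count = (row total × column total) / N = 262 × 92 / 348 = 69.264.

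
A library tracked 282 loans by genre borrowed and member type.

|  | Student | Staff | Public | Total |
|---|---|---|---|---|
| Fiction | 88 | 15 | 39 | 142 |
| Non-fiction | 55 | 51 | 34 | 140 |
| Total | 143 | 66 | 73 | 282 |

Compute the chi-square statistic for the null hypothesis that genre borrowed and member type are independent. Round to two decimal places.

Grand total N = 282.
Expected counts (row total × column total / N):
  Fiction, Student: 142×143/282 = 72.007
  Fiction, Staff: 142×66/282 = 33.234
  Fiction, Public: 142×73/282 = 36.759
  Non-fiction, Student: 140×143/282 = 70.993
  Non-fiction, Staff: 140×66/282 = 32.766
  Non-fiction, Public: 140×73/282 = 36.241
Contributions (O − E)²/E:
  (88 − 72.007)²/72.007 = 3.5521
  (15 − 33.234)²/33.234 = 10.0042
  (39 − 36.759)²/36.759 = 0.1366
  (55 − 70.993)²/70.993 = 3.6028
  (51 − 32.766)²/32.766 = 10.1471
  (34 − 36.241)²/36.241 = 0.1386
χ² = 3.5521 + 10.0042 + 0.1366 + 3.6028 + 10.1471 + 0.1386 = 27.58

27.58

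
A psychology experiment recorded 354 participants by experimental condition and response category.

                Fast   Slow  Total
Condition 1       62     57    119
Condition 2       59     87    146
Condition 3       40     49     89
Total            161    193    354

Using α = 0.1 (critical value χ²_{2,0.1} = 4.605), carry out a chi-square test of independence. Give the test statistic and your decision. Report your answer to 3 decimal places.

Grand total N = 354.
Expected counts (row total × column total / N):
  Condition 1, Fast: 119×161/354 = 54.1215
  Condition 1, Slow: 119×193/354 = 64.8785
  Condition 2, Fast: 146×161/354 = 66.4011
  Condition 2, Slow: 146×193/354 = 79.5989
  Condition 3, Fast: 89×161/354 = 40.4774
  Condition 3, Slow: 89×193/354 = 48.5226
Contributions (O − E)²/E:
  (62 − 54.1215)²/54.1215 = 1.1469
  (57 − 64.8785)²/64.8785 = 0.9567
  (59 − 66.4011)²/66.4011 = 0.8249
  (87 − 79.5989)²/79.5989 = 0.6882
  (40 − 40.4774)²/40.4774 = 0.0056
  (49 − 48.5226)²/48.5226 = 0.0047
χ² = 1.1469 + 0.9567 + 0.8249 + 0.6882 + 0.0056 + 0.0047 = 3.627
df = (3−1)(2−1) = 2. Since 3.627 < 4.605, fail to reject the null hypothesis of independence at α = 0.1.

3.627; fail to reject H₀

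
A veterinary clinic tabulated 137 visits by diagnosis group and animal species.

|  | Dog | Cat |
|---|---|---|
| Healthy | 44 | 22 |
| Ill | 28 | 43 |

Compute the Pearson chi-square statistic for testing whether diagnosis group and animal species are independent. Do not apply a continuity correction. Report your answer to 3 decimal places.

Row totals: 66, 71. Column totals: 72, 65. Grand total N = 137.
Expected counts (row total × column total / N):
  Healthy, Dog: 66×72/137 = 34.6861
  Healthy, Cat: 66×65/137 = 31.3139
  Ill, Dog: 71×72/137 = 37.3139
  Ill, Cat: 71×65/137 = 33.6861
Contributions (O − E)²/E:
  (44 − 34.6861)²/34.6861 = 2.5010
  (22 − 31.3139)²/31.3139 = 2.7703
  (28 − 37.3139)²/37.3139 = 2.3248
  (43 − 33.6861)²/33.6861 = 2.5752
χ² = 2.5010 + 2.7703 + 2.3248 + 2.5752 = 10.171

10.171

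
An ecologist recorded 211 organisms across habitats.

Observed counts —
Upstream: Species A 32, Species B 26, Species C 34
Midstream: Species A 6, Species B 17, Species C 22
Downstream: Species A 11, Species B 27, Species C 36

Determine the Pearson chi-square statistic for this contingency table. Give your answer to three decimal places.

12.269

Row totals: 92, 45, 74. Column totals: 49, 70, 92. Grand total N = 211.
Expected counts (row total × column total / N):
  Upstream, Species A: 92×49/211 = 21.3649
  Upstream, Species B: 92×70/211 = 30.5213
  Upstream, Species C: 92×92/211 = 40.1137
  Midstream, Species A: 45×49/211 = 10.4502
  Midstream, Species B: 45×70/211 = 14.9289
  Midstream, Species C: 45×92/211 = 19.6209
  Downstream, Species A: 74×49/211 = 17.1848
  Downstream, Species B: 74×70/211 = 24.5498
  Downstream, Species C: 74×92/211 = 32.2654
Contributions (O − E)²/E:
  (32 − 21.3649)²/21.3649 = 5.2940
  (26 − 30.5213)²/30.5213 = 0.6698
  (34 − 40.1137)²/40.1137 = 0.9318
  (6 − 10.4502)²/10.4502 = 1.8951
  (17 − 14.9289)²/14.9289 = 0.2873
  (22 − 19.6209)²/19.6209 = 0.2885
  (11 − 17.1848)²/17.1848 = 2.2259
  (27 − 24.5498)²/24.5498 = 0.2445
  (36 − 32.2654)²/32.2654 = 0.4323
χ² = 5.2940 + 0.6698 + 0.9318 + 1.8951 + 0.2873 + 0.2885 + 2.2259 + 0.2445 + 0.4323 = 12.269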